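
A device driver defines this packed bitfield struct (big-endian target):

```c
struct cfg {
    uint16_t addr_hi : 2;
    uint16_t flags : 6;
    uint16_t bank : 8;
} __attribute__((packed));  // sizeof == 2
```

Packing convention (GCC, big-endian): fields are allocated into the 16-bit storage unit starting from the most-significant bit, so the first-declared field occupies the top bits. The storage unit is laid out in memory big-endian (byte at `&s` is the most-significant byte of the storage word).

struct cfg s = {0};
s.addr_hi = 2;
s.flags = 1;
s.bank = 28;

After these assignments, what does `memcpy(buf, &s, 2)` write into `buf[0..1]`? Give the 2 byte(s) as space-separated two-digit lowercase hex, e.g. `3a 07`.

81 1c

addr_hi (2b) val=2 bits=0x2 at bit 14: 0x8000
flags (6b) val=1 bits=0x1 at bit 8: 0x8100
bank (8b) val=28 bits=0x1c at bit 0: 0x811c
word = 0x811c → big-endian bytes:
  [0]=0x81  [1]=0x1c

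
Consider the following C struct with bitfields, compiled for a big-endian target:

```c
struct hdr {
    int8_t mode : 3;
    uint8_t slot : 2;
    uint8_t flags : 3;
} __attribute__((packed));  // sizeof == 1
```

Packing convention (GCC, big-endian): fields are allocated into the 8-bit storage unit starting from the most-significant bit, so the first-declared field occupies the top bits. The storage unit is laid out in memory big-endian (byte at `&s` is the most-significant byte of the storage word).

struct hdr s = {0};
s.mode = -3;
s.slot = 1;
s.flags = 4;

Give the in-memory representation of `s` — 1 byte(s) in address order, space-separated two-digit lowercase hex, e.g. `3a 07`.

mode:3 = -3 → 0x5 << 5 → word 0xa0
slot:2 = 1 → 0x1 << 3 → word 0xa8
flags:3 = 4 → 0x4 << 0 → word 0xac
word = 0xac → big-endian bytes:
  [0]=0xac

ac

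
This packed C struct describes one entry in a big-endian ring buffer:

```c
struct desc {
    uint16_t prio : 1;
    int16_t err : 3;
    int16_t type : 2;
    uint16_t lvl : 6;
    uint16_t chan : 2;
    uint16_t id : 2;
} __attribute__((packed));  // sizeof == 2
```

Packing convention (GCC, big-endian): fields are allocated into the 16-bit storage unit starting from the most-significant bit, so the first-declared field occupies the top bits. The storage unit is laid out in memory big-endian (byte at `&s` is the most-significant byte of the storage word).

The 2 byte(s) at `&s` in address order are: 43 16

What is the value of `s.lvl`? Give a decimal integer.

49

[0]=0x43 [1]=0x16 (big-endian) → word 0x4316
prio:1 @ bit 15 → (0x4316>>15)&0x1 = 0x0
err:3 @ bit 12 → (0x4316>>12)&0x7 = 0x4
type:2 @ bit 10 → (0x4316>>10)&0x3 = 0x0
lvl:6 @ bit 4 → (0x4316>>4)&0x3f = 0x31  ←
chan:2 @ bit 2 → (0x4316>>2)&0x3 = 0x1
id:2 @ bit 0 → (0x4316>>0)&0x3 = 0x2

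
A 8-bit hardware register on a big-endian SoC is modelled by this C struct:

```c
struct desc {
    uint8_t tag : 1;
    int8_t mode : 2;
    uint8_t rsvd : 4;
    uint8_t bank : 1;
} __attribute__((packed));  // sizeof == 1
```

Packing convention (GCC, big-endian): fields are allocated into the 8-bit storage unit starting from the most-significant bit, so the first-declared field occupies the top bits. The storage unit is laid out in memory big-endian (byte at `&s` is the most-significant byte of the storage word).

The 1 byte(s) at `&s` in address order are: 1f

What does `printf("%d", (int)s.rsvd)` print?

15

[0]=0x1f (big-endian) → word 0x1f
tag:1 @ bit 7 → (0x1f>>7)&0x1 = 0x0
mode:2 @ bit 5 → (0x1f>>5)&0x3 = 0x0
rsvd:4 @ bit 1 → (0x1f>>1)&0xf = 0xf  ←
bank:1 @ bit 0 → (0x1f>>0)&0x1 = 0x1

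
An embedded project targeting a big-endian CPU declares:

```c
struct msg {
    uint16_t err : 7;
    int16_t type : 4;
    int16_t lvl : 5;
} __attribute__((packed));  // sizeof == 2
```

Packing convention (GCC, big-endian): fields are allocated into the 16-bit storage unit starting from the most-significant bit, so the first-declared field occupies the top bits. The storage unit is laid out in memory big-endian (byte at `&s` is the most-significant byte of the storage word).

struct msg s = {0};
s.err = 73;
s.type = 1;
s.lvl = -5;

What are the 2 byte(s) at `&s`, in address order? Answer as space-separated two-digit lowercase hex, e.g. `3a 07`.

[9+:7] err=73 & 0x7f = 0x49; word=0x9200
[5+:4] type=1 & 0xf = 0x1; word=0x9220
[0+:5] lvl=-5 & 0x1f = 0x1b; word=0x923b
word = 0x923b → big-endian bytes:
  [0]=0x92  [1]=0x3b

92 3b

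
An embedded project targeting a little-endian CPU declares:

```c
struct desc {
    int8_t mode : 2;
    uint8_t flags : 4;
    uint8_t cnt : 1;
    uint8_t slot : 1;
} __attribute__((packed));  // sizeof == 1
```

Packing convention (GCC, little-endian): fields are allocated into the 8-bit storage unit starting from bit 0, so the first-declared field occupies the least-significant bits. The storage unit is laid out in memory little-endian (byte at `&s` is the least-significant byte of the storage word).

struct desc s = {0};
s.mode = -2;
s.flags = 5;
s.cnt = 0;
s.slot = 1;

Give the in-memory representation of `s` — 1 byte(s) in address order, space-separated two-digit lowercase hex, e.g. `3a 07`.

96

mode:2 = -2 → 0x2 << 0 → word 0x02
flags:4 = 5 → 0x5 << 2 → word 0x16
cnt:1 = 0 → 0x0 << 6 → word 0x16
slot:1 = 1 → 0x1 << 7 → word 0x96
word = 0x96 → little-endian bytes:
  [0]=0x96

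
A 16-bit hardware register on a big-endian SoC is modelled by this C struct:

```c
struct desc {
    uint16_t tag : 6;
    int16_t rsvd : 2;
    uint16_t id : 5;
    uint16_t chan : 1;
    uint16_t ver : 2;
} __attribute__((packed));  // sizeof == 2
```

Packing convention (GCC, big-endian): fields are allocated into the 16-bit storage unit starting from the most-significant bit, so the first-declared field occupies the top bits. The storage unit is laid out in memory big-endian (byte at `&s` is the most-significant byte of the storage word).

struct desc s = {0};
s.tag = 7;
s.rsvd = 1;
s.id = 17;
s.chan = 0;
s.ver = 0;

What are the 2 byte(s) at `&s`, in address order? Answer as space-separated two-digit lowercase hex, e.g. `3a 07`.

tag (6b) val=7 bits=0x7 at bit 10: 0x1c00
rsvd (2b) val=1 bits=0x1 at bit 8: 0x1d00
id (5b) val=17 bits=0x11 at bit 3: 0x1d88
chan (1b) val=0 bits=0x0 at bit 2: 0x1d88
ver (2b) val=0 bits=0x0 at bit 0: 0x1d88
word = 0x1d88 → big-endian bytes:
  [0]=0x1d  [1]=0x88

1d 88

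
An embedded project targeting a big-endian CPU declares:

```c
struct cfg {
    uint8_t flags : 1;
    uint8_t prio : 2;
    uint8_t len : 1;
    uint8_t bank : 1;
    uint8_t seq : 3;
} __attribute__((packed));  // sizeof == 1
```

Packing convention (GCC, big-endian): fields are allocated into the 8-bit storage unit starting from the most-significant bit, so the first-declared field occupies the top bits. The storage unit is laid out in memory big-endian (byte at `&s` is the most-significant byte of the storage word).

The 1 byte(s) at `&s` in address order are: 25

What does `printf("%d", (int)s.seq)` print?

[0]=0x25 (big-endian) → word 0x25
flags:1 @ bit 7 → (0x25>>7)&0x1 = 0x0
prio:2 @ bit 5 → (0x25>>5)&0x3 = 0x1
len:1 @ bit 4 → (0x25>>4)&0x1 = 0x0
bank:1 @ bit 3 → (0x25>>3)&0x1 = 0x0
seq:3 @ bit 0 → (0x25>>0)&0x7 = 0x5  ←

5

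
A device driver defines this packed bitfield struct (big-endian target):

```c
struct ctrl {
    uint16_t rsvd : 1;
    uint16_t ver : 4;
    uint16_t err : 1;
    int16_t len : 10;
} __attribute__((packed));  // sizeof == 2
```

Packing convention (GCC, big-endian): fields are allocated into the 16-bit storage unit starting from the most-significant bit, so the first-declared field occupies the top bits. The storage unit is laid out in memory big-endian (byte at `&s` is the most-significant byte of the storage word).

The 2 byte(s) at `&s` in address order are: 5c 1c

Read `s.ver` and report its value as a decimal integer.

11

[0]=0x5c [1]=0x1c (big-endian) → word 0x5c1c
rsvd [15+:1] = (word>>15) & 0x1 = 0
ver [11+:4] = (word>>11) & 0xf = 11  ←
err [10+:1] = (word>>10) & 0x1 = 1
len [0+:10] = (word>>0) & 0x3ff = 28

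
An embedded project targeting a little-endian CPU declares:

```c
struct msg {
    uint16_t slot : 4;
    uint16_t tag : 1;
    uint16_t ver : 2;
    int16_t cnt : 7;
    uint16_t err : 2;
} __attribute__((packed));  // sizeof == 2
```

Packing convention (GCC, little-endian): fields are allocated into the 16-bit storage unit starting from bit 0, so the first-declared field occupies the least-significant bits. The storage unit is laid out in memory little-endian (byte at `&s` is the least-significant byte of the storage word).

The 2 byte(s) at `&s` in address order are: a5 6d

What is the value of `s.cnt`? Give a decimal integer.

[0]=0xa5 [1]=0x6d (little-endian) → word 0x6da5
slot [0+:4] = (word>>0) & 0xf = 5
tag [4+:1] = (word>>4) & 0x1 = 0
ver [5+:2] = (word>>5) & 0x3 = 1
cnt [7+:7] = (word>>7) & 0x7f = 91  ←
err [14+:2] = (word>>14) & 0x3 = 1
cnt signed 7b, MSB=1: 91 - 128 = -37

-37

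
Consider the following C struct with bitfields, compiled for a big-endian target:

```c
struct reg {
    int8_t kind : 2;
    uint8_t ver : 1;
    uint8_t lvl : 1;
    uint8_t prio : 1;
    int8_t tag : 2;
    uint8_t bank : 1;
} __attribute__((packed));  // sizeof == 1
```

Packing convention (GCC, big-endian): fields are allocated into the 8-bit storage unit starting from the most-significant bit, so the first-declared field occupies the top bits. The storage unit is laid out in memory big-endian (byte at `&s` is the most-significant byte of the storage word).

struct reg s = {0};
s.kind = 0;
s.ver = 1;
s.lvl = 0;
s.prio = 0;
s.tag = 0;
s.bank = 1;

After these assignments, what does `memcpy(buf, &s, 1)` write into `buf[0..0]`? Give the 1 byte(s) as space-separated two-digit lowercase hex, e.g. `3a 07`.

kind:2 = 0 → 0x0 << 6 → word 0x00
ver:1 = 1 → 0x1 << 5 → word 0x20
lvl:1 = 0 → 0x0 << 4 → word 0x20
prio:1 = 0 → 0x0 << 3 → word 0x20
tag:2 = 0 → 0x0 << 1 → word 0x20
bank:1 = 1 → 0x1 << 0 → word 0x21
word = 0x21 → big-endian bytes:
  [0]=0x21

21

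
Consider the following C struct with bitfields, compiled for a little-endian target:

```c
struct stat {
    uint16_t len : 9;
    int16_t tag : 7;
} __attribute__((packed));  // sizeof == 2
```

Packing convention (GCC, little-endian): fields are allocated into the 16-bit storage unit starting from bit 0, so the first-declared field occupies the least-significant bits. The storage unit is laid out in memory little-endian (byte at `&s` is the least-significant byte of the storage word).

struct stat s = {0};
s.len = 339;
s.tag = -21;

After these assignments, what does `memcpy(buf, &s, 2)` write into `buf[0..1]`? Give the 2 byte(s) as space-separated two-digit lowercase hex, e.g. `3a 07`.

53 d7

[0+:9] len=339 & 0x1ff = 0x153; word=0x0153
[9+:7] tag=-21 & 0x7f = 0x6b; word=0xd753
word = 0xd753 → little-endian bytes:
  [0]=0x53  [1]=0xd7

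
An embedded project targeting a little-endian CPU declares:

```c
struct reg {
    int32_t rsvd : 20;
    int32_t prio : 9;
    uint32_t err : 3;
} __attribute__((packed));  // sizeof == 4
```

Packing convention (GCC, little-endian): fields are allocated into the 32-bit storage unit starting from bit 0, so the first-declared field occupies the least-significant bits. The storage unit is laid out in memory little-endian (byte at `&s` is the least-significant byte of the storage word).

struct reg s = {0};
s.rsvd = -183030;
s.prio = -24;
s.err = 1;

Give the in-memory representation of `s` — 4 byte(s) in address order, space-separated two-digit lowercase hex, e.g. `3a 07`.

rsvd (20b) val=-183030 bits=0xd350a at bit 0: 0x000d350a
prio (9b) val=-24 bits=0x1e8 at bit 20: 0x1e8d350a
err (3b) val=1 bits=0x1 at bit 29: 0x3e8d350a
word = 0x3e8d350a → little-endian bytes:
  [0]=0x0a  [1]=0x35  [2]=0x8d  [3]=0x3e

0a 35 8d 3e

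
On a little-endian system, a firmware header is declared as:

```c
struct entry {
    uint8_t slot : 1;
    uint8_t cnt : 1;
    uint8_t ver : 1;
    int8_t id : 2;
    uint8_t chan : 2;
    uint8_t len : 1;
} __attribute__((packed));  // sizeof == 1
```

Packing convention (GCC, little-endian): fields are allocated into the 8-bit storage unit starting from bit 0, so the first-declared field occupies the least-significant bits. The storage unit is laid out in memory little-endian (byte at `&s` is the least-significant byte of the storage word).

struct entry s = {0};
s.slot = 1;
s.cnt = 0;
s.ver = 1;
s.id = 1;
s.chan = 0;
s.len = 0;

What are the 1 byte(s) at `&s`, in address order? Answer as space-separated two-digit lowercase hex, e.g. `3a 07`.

0d

[0+:1] slot=1 & 0x1 = 0x1; word=0x01
[1+:1] cnt=0 & 0x1 = 0x0; word=0x01
[2+:1] ver=1 & 0x1 = 0x1; word=0x05
[3+:2] id=1 & 0x3 = 0x1; word=0x0d
[5+:2] chan=0 & 0x3 = 0x0; word=0x0d
[7+:1] len=0 & 0x1 = 0x0; word=0x0d
word = 0x0d → little-endian bytes:
  [0]=0x0d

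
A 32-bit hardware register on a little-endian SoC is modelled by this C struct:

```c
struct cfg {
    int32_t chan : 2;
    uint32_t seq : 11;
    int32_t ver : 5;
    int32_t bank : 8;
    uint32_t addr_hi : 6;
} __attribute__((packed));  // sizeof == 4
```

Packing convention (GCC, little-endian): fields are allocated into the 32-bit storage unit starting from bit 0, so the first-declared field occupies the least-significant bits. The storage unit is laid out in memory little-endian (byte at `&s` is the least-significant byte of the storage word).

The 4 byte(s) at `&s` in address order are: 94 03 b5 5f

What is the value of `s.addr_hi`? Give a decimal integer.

[0]=0x94 [1]=0x03 [2]=0xb5 [3]=0x5f (little-endian) → word 0x5fb50394
chan:2 @ bit 0 → (0x5fb50394>>0)&0x3 = 0x0
seq:11 @ bit 2 → (0x5fb50394>>2)&0x7ff = 0xe5
ver:5 @ bit 13 → (0x5fb50394>>13)&0x1f = 0x8
bank:8 @ bit 18 → (0x5fb50394>>18)&0xff = 0xed
addr_hi:6 @ bit 26 → (0x5fb50394>>26)&0x3f = 0x17  ←

23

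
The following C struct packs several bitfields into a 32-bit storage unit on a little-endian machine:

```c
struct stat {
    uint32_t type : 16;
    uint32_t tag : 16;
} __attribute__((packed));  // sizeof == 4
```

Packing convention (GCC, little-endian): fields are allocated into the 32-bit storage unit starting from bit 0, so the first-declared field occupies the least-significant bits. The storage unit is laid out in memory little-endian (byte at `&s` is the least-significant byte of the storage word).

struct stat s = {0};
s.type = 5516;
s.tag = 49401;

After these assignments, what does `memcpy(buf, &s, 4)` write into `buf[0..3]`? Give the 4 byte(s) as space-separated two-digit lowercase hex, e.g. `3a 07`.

8c 15 f9 c0

type:16 = 5516 → 0x158c << 0 → word 0x0000158c
tag:16 = 49401 → 0xc0f9 << 16 → word 0xc0f9158c
word = 0xc0f9158c → little-endian bytes:
  [0]=0x8c  [1]=0x15  [2]=0xf9  [3]=0xc0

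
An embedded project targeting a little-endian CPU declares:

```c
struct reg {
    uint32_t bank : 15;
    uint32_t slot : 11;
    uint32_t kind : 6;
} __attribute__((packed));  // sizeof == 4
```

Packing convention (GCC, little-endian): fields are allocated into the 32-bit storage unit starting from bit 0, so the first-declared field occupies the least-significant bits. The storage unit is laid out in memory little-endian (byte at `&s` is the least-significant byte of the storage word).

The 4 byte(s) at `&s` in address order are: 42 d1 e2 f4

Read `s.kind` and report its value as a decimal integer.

[0]=0x42 [1]=0xd1 [2]=0xe2 [3]=0xf4 (little-endian) → word 0xf4e2d142
bank [0+:15] = (word>>0) & 0x7fff = 20802
slot [15+:11] = (word>>15) & 0x7ff = 453
kind [26+:6] = (word>>26) & 0x3f = 61  ←

61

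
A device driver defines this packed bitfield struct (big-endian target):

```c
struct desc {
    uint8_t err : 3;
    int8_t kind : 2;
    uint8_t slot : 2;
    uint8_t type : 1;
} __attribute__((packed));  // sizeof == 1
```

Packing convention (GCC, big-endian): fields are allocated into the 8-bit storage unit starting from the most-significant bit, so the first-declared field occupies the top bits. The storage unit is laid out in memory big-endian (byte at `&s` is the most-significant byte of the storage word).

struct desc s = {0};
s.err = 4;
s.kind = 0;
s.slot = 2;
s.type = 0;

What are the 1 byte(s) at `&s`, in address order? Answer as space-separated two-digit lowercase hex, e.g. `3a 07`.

err:3 = 4 → 0x4 << 5 → word 0x80
kind:2 = 0 → 0x0 << 3 → word 0x80
slot:2 = 2 → 0x2 << 1 → word 0x84
type:1 = 0 → 0x0 << 0 → word 0x84
word = 0x84 → big-endian bytes:
  [0]=0x84

84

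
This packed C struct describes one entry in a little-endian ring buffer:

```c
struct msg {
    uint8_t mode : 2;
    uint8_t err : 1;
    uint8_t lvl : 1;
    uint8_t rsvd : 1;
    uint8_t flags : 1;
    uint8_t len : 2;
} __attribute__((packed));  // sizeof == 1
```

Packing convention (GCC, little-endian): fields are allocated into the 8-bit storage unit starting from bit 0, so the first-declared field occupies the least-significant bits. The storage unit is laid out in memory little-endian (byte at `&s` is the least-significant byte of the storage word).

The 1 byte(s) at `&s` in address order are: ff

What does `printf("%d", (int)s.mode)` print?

[0]=0xff (little-endian) → word 0xff
mode:2 @ bit 0 → (0xff>>0)&0x3 = 0x3  ←
err:1 @ bit 2 → (0xff>>2)&0x1 = 0x1
lvl:1 @ bit 3 → (0xff>>3)&0x1 = 0x1
rsvd:1 @ bit 4 → (0xff>>4)&0x1 = 0x1
flags:1 @ bit 5 → (0xff>>5)&0x1 = 0x1
len:2 @ bit 6 → (0xff>>6)&0x3 = 0x3

3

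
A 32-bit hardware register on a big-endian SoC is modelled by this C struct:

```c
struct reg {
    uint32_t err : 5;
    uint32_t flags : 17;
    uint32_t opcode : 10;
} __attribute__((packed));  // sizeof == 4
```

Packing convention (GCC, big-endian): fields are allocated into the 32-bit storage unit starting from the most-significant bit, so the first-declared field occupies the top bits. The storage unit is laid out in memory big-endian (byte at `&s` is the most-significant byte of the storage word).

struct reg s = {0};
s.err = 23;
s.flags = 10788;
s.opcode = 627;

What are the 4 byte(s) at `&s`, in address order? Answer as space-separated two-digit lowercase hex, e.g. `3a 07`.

b8 a8 92 73

[27+:5] err=23 & 0x1f = 0x17; word=0xb8000000
[10+:17] flags=10788 & 0x1ffff = 0x2a24; word=0xb8a89000
[0+:10] opcode=627 & 0x3ff = 0x273; word=0xb8a89273
word = 0xb8a89273 → big-endian bytes:
  [0]=0xb8  [1]=0xa8  [2]=0x92  [3]=0x73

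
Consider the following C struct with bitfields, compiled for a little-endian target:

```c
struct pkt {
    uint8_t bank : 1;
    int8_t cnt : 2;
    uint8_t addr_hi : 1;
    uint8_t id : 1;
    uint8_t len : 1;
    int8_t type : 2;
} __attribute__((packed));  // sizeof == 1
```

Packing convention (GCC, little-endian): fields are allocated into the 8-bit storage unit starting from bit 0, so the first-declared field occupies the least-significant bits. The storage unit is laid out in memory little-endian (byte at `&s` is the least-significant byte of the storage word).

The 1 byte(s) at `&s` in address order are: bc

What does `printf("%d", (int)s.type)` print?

[0]=0xbc (little-endian) → word 0xbc
bank [0+:1] = (word>>0) & 0x1 = 0
cnt [1+:2] = (word>>1) & 0x3 = 2
addr_hi [3+:1] = (word>>3) & 0x1 = 1
id [4+:1] = (word>>4) & 0x1 = 1
len [5+:1] = (word>>5) & 0x1 = 1
type [6+:2] = (word>>6) & 0x3 = 2  ←
type signed 2b, MSB=1: 2 - 4 = -2

-2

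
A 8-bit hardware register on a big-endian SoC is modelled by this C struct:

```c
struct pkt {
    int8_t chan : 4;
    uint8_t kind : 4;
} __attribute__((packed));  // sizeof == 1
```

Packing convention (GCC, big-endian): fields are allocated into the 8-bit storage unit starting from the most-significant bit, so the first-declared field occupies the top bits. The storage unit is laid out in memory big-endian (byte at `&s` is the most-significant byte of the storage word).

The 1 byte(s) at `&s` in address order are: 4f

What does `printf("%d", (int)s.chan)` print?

[0]=0x4f (big-endian) → word 0x4f
chan [4+:4] = (word>>4) & 0xf = 4  ←
kind [0+:4] = (word>>0) & 0xf = 15
chan signed 4b, MSB=0: value = 4

4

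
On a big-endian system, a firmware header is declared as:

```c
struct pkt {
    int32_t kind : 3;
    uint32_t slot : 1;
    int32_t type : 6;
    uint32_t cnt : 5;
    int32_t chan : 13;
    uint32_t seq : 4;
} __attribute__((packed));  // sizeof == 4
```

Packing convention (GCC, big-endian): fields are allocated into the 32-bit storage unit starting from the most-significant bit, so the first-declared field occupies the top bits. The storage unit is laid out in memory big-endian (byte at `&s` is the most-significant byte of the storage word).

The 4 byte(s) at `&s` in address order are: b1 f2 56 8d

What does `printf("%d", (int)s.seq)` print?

[0]=0xb1 [1]=0xf2 [2]=0x56 [3]=0x8d (big-endian) → word 0xb1f2568d
kind [29+:3] = (word>>29) & 0x7 = 5
slot [28+:1] = (word>>28) & 0x1 = 1
type [22+:6] = (word>>22) & 0x3f = 7
cnt [17+:5] = (word>>17) & 0x1f = 25
chan [4+:13] = (word>>4) & 0x1fff = 1384
seq [0+:4] = (word>>0) & 0xf = 13  ←

13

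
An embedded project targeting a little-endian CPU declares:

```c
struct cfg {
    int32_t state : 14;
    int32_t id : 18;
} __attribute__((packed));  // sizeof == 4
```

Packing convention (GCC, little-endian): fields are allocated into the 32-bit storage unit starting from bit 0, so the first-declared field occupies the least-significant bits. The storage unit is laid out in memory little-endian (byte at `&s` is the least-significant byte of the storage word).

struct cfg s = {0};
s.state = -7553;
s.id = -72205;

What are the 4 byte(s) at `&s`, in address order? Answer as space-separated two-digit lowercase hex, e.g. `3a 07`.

state:14 = -7553 → 0x227f << 0 → word 0x0000227f
id:18 = -72205 → 0x2e5f3 << 14 → word 0xb97ce27f
word = 0xb97ce27f → little-endian bytes:
  [0]=0x7f  [1]=0xe2  [2]=0x7c  [3]=0xb9

7f e2 7c b9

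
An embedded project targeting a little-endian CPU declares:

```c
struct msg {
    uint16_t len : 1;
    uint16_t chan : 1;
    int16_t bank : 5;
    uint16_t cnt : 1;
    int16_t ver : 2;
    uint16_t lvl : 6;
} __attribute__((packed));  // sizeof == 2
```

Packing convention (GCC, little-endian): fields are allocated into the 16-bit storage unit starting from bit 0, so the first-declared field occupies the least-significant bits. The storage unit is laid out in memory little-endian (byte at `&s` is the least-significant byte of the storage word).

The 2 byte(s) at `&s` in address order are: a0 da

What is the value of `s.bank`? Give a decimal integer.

8

[0]=0xa0 [1]=0xda (little-endian) → word 0xdaa0
len [0+:1] = (word>>0) & 0x1 = 0
chan [1+:1] = (word>>1) & 0x1 = 0
bank [2+:5] = (word>>2) & 0x1f = 8  ←
cnt [7+:1] = (word>>7) & 0x1 = 1
ver [8+:2] = (word>>8) & 0x3 = 2
lvl [10+:6] = (word>>10) & 0x3f = 54
bank signed 5b, MSB=0: value = 8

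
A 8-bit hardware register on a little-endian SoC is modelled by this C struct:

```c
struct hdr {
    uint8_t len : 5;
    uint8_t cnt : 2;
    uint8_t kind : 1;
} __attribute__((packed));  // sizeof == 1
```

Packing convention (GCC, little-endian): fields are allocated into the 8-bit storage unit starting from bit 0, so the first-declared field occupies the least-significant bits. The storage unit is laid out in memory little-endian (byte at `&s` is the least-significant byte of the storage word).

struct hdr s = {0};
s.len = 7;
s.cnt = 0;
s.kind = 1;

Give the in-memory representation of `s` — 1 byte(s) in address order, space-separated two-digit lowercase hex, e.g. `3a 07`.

len (5b) val=7 bits=0x7 at bit 0: 0x07
cnt (2b) val=0 bits=0x0 at bit 5: 0x07
kind (1b) val=1 bits=0x1 at bit 7: 0x87
word = 0x87 → little-endian bytes:
  [0]=0x87

87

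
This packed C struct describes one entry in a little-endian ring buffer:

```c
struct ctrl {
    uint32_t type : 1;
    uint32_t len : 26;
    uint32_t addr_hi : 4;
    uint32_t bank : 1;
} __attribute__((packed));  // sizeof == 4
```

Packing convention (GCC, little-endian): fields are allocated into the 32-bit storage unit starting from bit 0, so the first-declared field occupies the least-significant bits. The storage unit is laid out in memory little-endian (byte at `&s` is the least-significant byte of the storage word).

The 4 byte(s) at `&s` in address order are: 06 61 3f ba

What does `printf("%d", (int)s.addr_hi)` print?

7

[0]=0x06 [1]=0x61 [2]=0x3f [3]=0xba (little-endian) → word 0xba3f6106
type [0+:1] = (word>>0) & 0x1 = 0
len [1+:26] = (word>>1) & 0x3ffffff = 18854019
addr_hi [27+:4] = (word>>27) & 0xf = 7  ←
bank [31+:1] = (word>>31) & 0x1 = 1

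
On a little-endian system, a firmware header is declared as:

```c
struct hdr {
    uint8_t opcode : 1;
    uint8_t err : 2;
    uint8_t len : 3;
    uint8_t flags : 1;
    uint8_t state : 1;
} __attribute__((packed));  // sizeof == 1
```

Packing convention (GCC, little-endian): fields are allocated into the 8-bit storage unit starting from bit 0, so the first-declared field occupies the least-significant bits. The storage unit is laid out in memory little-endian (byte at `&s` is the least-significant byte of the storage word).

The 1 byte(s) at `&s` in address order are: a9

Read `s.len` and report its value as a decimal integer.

[0]=0xa9 (little-endian) → word 0xa9
opcode:1 @ bit 0 → (0xa9>>0)&0x1 = 0x1
err:2 @ bit 1 → (0xa9>>1)&0x3 = 0x0
len:3 @ bit 3 → (0xa9>>3)&0x7 = 0x5  ←
flags:1 @ bit 6 → (0xa9>>6)&0x1 = 0x0
state:1 @ bit 7 → (0xa9>>7)&0x1 = 0x1

5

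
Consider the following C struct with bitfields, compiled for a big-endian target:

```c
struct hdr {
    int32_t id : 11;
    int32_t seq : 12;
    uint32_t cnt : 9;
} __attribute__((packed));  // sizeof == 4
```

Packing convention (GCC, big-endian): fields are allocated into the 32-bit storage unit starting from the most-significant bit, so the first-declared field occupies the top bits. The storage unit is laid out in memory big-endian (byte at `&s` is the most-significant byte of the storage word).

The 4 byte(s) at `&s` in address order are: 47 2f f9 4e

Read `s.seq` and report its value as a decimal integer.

[0]=0x47 [1]=0x2f [2]=0xf9 [3]=0x4e (big-endian) → word 0x472ff94e
id:11 @ bit 21 → (0x472ff94e>>21)&0x7ff = 0x239
seq:12 @ bit 9 → (0x472ff94e>>9)&0xfff = 0x7fc  ←
cnt:9 @ bit 0 → (0x472ff94e>>0)&0x1ff = 0x14e
seq signed 12b, MSB=0: value = 2044

2044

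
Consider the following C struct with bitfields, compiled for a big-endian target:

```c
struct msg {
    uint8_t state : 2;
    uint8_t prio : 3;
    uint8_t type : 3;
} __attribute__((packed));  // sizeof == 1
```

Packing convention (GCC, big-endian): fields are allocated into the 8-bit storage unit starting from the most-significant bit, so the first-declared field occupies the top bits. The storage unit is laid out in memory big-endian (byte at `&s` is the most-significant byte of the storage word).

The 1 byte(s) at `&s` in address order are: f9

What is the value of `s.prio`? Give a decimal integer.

7

[0]=0xf9 (big-endian) → word 0xf9
state [6+:2] = (word>>6) & 0x3 = 3
prio [3+:3] = (word>>3) & 0x7 = 7  ←
type [0+:3] = (word>>0) & 0x7 = 1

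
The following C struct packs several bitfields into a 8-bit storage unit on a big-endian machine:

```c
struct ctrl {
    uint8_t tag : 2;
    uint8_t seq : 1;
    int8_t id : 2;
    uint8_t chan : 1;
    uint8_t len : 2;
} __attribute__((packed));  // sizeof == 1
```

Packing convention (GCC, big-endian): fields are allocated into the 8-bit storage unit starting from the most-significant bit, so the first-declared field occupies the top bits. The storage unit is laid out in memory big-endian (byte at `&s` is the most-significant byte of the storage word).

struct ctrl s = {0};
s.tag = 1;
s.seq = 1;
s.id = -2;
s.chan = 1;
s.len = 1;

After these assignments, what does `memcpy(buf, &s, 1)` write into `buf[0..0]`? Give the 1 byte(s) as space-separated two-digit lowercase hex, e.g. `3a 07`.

tag (2b) val=1 bits=0x1 at bit 6: 0x40
seq (1b) val=1 bits=0x1 at bit 5: 0x60
id (2b) val=-2 bits=0x2 at bit 3: 0x70
chan (1b) val=1 bits=0x1 at bit 2: 0x74
len (2b) val=1 bits=0x1 at bit 0: 0x75
word = 0x75 → big-endian bytes:
  [0]=0x75

75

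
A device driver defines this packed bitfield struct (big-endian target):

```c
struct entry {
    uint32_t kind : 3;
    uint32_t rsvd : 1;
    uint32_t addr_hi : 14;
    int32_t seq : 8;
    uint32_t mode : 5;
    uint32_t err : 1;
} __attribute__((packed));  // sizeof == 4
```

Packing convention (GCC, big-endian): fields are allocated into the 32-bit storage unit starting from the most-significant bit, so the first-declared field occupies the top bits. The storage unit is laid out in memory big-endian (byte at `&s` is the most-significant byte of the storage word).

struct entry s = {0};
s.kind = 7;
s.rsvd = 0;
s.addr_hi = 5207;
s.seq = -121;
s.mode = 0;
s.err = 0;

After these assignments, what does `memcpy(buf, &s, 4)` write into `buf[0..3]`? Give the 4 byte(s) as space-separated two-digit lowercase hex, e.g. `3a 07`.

e5 15 e1 c0

kind:3 = 7 → 0x7 << 29 → word 0xe0000000
rsvd:1 = 0 → 0x0 << 28 → word 0xe0000000
addr_hi:14 = 5207 → 0x1457 << 14 → word 0xe515c000
seq:8 = -121 → 0x87 << 6 → word 0xe515e1c0
mode:5 = 0 → 0x0 << 1 → word 0xe515e1c0
err:1 = 0 → 0x0 << 0 → word 0xe515e1c0
word = 0xe515e1c0 → big-endian bytes:
  [0]=0xe5  [1]=0x15  [2]=0xe1  [3]=0xc0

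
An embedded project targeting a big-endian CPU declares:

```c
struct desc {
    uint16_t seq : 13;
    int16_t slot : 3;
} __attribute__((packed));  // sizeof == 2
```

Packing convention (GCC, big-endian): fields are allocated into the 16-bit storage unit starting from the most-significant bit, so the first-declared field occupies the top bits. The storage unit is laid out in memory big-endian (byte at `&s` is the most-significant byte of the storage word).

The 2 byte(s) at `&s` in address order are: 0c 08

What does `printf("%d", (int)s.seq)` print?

[0]=0x0c [1]=0x08 (big-endian) → word 0x0c08
seq:13 @ bit 3 → (0x0c08>>3)&0x1fff = 0x181  ←
slot:3 @ bit 0 → (0x0c08>>0)&0x7 = 0x0

385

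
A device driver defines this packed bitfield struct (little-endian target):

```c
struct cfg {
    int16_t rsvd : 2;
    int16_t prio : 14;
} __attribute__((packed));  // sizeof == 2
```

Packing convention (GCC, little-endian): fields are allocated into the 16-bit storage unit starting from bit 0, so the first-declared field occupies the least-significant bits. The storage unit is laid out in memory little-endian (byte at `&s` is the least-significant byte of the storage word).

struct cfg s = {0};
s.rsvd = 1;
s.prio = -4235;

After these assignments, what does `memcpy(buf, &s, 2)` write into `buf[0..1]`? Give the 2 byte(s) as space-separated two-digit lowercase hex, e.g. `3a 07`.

rsvd (2b) val=1 bits=0x1 at bit 0: 0x0001
prio (14b) val=-4235 bits=0x2f75 at bit 2: 0xbdd5
word = 0xbdd5 → little-endian bytes:
  [0]=0xd5  [1]=0xbd

d5 bd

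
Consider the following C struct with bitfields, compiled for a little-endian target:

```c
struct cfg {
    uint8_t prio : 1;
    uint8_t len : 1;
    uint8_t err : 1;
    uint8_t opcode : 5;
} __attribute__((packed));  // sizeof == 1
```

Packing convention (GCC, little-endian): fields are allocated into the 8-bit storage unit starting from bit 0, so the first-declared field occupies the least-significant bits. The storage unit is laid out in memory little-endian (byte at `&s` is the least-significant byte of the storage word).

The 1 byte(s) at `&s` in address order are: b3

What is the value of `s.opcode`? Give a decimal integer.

22

[0]=0xb3 (little-endian) → word 0xb3
prio:1 @ bit 0 → (0xb3>>0)&0x1 = 0x1
len:1 @ bit 1 → (0xb3>>1)&0x1 = 0x1
err:1 @ bit 2 → (0xb3>>2)&0x1 = 0x0
opcode:5 @ bit 3 → (0xb3>>3)&0x1f = 0x16  ←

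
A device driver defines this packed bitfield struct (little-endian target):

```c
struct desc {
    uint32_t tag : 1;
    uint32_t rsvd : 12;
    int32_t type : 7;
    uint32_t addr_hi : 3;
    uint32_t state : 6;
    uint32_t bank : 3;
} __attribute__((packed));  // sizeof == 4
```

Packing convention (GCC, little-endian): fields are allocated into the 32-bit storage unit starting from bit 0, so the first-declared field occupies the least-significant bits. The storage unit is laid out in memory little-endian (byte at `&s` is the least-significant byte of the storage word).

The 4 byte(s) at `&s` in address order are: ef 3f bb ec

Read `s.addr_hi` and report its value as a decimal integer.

3

[0]=0xef [1]=0x3f [2]=0xbb [3]=0xec (little-endian) → word 0xecbb3fef
tag:1 @ bit 0 → (0xecbb3fef>>0)&0x1 = 0x1
rsvd:12 @ bit 1 → (0xecbb3fef>>1)&0xfff = 0xff7
type:7 @ bit 13 → (0xecbb3fef>>13)&0x7f = 0x59
addr_hi:3 @ bit 20 → (0xecbb3fef>>20)&0x7 = 0x3  ←
state:6 @ bit 23 → (0xecbb3fef>>23)&0x3f = 0x19
bank:3 @ bit 29 → (0xecbb3fef>>29)&0x7 = 0x7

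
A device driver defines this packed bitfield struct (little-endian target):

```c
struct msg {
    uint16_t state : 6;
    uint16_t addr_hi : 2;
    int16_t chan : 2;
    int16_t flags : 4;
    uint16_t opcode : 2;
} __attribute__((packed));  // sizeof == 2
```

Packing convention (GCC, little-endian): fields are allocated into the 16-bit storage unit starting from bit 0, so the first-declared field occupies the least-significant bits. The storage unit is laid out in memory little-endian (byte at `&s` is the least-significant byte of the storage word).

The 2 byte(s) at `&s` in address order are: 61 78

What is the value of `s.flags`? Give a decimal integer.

-2

[0]=0x61 [1]=0x78 (little-endian) → word 0x7861
state [0+:6] = (word>>0) & 0x3f = 33
addr_hi [6+:2] = (word>>6) & 0x3 = 1
chan [8+:2] = (word>>8) & 0x3 = 0
flags [10+:4] = (word>>10) & 0xf = 14  ←
opcode [14+:2] = (word>>14) & 0x3 = 1
flags signed 4b, MSB=1: 14 - 16 = -2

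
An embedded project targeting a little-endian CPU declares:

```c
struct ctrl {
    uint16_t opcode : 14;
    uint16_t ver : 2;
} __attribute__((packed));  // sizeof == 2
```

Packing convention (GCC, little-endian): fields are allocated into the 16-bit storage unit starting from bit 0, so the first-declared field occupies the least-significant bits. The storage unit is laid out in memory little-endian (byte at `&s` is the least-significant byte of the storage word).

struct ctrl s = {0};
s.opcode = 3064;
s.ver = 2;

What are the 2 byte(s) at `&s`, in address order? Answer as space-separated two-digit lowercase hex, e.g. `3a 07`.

f8 8b

[0+:14] opcode=3064 & 0x3fff = 0xbf8; word=0x0bf8
[14+:2] ver=2 & 0x3 = 0x2; word=0x8bf8
word = 0x8bf8 → little-endian bytes:
  [0]=0xf8  [1]=0x8b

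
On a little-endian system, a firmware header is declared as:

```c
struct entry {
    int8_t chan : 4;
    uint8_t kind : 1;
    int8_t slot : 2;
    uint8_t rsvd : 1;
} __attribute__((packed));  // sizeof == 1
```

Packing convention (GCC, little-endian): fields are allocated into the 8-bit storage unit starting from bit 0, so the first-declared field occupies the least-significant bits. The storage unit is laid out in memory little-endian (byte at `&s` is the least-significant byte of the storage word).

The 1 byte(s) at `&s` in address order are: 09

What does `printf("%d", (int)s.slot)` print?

[0]=0x09 (little-endian) → word 0x09
chan [0+:4] = (word>>0) & 0xf = 9
kind [4+:1] = (word>>4) & 0x1 = 0
slot [5+:2] = (word>>5) & 0x3 = 0  ←
rsvd [7+:1] = (word>>7) & 0x1 = 0
slot signed 2b, MSB=0: value = 0

0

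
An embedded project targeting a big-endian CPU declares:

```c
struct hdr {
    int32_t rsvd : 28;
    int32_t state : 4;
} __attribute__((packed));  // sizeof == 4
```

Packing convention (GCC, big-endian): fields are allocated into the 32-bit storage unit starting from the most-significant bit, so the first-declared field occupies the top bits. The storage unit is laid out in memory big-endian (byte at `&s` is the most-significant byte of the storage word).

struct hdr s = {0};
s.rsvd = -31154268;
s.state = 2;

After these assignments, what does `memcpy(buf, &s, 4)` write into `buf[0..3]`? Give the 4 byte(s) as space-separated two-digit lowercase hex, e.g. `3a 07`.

e2 49 fa 42

rsvd:28 = -31154268 → 0xe249fa4 << 4 → word 0xe249fa40
state:4 = 2 → 0x2 << 0 → word 0xe249fa42
word = 0xe249fa42 → big-endian bytes:
  [0]=0xe2  [1]=0x49  [2]=0xfa  [3]=0x42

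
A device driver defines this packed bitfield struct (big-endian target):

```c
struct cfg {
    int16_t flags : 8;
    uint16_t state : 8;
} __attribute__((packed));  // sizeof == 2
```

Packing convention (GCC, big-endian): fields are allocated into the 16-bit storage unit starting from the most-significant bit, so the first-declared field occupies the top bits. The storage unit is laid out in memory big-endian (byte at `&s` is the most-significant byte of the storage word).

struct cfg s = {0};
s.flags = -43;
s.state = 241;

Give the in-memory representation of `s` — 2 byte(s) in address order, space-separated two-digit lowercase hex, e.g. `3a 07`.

flags:8 = -43 → 0xd5 << 8 → word 0xd500
state:8 = 241 → 0xf1 << 0 → word 0xd5f1
word = 0xd5f1 → big-endian bytes:
  [0]=0xd5  [1]=0xf1

d5 f1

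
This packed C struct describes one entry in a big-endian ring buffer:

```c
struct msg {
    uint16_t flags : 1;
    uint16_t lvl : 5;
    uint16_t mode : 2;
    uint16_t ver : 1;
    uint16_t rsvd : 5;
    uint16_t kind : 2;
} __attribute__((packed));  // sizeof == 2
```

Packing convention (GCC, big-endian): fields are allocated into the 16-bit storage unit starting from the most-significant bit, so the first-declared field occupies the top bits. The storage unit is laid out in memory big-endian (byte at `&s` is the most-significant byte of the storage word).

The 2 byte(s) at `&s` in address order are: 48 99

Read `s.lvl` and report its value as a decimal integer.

[0]=0x48 [1]=0x99 (big-endian) → word 0x4899
flags:1 @ bit 15 → (0x4899>>15)&0x1 = 0x0
lvl:5 @ bit 10 → (0x4899>>10)&0x1f = 0x12  ←
mode:2 @ bit 8 → (0x4899>>8)&0x3 = 0x0
ver:1 @ bit 7 → (0x4899>>7)&0x1 = 0x1
rsvd:5 @ bit 2 → (0x4899>>2)&0x1f = 0x6
kind:2 @ bit 0 → (0x4899>>0)&0x3 = 0x1

18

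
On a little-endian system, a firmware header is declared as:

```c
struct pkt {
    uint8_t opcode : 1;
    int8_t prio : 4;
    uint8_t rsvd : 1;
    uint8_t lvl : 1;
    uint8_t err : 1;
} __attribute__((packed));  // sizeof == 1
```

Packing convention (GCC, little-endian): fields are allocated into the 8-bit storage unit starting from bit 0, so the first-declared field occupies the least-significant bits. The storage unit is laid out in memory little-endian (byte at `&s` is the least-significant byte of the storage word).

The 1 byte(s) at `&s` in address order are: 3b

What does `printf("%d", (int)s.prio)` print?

-3

[0]=0x3b (little-endian) → word 0x3b
opcode [0+:1] = (word>>0) & 0x1 = 1
prio [1+:4] = (word>>1) & 0xf = 13  ←
rsvd [5+:1] = (word>>5) & 0x1 = 1
lvl [6+:1] = (word>>6) & 0x1 = 0
err [7+:1] = (word>>7) & 0x1 = 0
prio signed 4b, MSB=1: 13 - 16 = -3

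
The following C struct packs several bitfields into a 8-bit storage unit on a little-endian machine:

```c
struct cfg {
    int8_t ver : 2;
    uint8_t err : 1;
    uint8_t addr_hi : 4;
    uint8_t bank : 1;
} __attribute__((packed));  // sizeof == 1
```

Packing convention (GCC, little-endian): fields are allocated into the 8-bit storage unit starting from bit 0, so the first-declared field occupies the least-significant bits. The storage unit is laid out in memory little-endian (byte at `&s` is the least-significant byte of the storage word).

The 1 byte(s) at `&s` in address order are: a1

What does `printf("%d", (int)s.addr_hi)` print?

4

[0]=0xa1 (little-endian) → word 0xa1
ver [0+:2] = (word>>0) & 0x3 = 1
err [2+:1] = (word>>2) & 0x1 = 0
addr_hi [3+:4] = (word>>3) & 0xf = 4  ←
bank [7+:1] = (word>>7) & 0x1 = 1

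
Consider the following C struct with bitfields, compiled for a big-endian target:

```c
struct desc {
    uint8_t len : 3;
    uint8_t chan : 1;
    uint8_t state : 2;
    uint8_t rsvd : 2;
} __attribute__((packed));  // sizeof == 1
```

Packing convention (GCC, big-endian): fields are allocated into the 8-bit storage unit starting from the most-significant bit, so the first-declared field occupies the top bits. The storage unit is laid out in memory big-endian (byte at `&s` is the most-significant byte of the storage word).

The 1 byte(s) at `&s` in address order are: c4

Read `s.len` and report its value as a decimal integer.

[0]=0xc4 (big-endian) → word 0xc4
len:3 @ bit 5 → (0xc4>>5)&0x7 = 0x6  ←
chan:1 @ bit 4 → (0xc4>>4)&0x1 = 0x0
state:2 @ bit 2 → (0xc4>>2)&0x3 = 0x1
rsvd:2 @ bit 0 → (0xc4>>0)&0x3 = 0x0

6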